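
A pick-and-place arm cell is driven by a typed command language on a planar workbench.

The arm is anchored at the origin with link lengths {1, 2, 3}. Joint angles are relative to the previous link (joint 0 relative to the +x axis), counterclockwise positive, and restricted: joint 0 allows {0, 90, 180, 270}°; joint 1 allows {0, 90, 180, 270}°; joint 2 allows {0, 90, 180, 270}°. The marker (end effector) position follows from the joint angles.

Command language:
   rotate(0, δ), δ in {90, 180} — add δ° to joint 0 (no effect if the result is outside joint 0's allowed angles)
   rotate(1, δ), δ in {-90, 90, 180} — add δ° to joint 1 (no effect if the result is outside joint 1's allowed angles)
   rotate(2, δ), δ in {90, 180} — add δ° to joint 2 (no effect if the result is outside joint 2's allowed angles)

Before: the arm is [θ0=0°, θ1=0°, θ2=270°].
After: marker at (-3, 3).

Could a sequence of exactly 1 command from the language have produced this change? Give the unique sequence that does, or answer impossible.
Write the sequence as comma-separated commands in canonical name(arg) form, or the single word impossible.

t0: [θ0=0°, θ1=0°, θ2=270°]
t=1 rotate(0, 180) ⇒ [θ0=180°, θ1=0°, θ2=270°]
no other 1-command option fits: unique.

rotate(0, 180)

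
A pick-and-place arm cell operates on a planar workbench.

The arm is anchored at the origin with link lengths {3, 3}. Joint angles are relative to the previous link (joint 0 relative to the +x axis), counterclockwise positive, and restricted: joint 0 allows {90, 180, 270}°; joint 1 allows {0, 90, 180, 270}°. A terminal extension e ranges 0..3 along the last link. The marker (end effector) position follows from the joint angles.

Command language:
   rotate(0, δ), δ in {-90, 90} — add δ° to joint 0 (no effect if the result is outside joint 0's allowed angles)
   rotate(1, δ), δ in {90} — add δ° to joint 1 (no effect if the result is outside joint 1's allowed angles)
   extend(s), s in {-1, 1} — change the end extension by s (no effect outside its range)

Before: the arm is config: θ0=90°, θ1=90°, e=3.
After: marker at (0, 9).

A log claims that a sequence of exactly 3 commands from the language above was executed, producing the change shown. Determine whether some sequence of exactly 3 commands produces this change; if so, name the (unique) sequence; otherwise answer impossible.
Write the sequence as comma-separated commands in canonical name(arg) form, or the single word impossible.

rotate(1, 90), rotate(1, 90), rotate(1, 90)

initial: config: θ0=90°, θ1=90°, e=3
[1] after rotate(1, 90): config: θ0=90°, θ1=180°, e=3
[2] after rotate(1, 90): config: θ0=90°, θ1=270°, e=3
[3] after rotate(1, 90): config: θ0=90°, θ1=0°, e=3
uniquely the one of 125 3-step routes that fits.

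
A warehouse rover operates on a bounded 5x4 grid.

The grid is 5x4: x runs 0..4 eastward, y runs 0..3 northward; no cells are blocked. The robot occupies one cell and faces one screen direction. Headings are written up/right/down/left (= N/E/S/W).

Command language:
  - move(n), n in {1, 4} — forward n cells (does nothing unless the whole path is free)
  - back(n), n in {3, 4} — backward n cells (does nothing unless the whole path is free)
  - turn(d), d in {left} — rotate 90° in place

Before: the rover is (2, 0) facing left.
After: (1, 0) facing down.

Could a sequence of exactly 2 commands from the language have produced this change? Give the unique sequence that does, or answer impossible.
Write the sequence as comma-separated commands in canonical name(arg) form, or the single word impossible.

key: order matters: swapping move(1) and turn(left) lands elsewhere
from: (2, 0) facing left
step 1 (move(1)): (1, 0) facing left
step 2 (turn(left)): (1, 0) facing down
uniquely the one of 25 2-step routes that fits.

move(1), turn(left)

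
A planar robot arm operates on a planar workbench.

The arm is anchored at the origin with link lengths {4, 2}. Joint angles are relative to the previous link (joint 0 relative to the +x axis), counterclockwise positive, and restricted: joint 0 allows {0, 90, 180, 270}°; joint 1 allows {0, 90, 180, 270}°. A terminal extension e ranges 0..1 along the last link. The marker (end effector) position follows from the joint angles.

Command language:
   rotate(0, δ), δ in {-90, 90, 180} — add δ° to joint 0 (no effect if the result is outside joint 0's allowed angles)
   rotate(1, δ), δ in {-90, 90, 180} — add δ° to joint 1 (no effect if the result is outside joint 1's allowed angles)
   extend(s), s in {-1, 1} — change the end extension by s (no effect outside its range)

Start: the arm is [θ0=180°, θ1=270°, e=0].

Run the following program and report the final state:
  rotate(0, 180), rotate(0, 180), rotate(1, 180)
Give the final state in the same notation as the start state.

[θ0=180°, θ1=90°, e=0]

t0: [θ0=180°, θ1=270°, e=0]
[1] after rotate(0, 180): [θ0=0°, θ1=270°, e=0]
[2] after rotate(0, 180): [θ0=180°, θ1=270°, e=0]
[3] after rotate(1, 180): [θ0=180°, θ1=90°, e=0]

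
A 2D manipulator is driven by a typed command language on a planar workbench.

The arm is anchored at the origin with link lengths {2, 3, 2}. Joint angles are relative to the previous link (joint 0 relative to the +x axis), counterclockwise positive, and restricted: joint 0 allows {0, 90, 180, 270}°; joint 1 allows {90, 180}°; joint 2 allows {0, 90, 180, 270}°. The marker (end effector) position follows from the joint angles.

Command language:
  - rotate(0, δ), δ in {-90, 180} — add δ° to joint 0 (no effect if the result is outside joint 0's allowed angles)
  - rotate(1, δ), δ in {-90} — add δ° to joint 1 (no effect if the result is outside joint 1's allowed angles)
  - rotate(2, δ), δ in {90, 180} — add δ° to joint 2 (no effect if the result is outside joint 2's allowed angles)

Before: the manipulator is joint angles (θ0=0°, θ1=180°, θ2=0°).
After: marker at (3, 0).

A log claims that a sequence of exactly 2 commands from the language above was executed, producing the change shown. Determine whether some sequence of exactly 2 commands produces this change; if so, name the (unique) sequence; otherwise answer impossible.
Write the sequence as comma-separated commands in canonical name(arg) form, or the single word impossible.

rotate(0, -90), rotate(0, -90)

initial: joint angles (θ0=0°, θ1=180°, θ2=0°)
[1] after rotate(0, -90): joint angles (θ0=270°, θ1=180°, θ2=0°)
[2] after rotate(0, -90): joint angles (θ0=180°, θ1=180°, θ2=0°)
uniquely the one of 25 2-step routes that fits.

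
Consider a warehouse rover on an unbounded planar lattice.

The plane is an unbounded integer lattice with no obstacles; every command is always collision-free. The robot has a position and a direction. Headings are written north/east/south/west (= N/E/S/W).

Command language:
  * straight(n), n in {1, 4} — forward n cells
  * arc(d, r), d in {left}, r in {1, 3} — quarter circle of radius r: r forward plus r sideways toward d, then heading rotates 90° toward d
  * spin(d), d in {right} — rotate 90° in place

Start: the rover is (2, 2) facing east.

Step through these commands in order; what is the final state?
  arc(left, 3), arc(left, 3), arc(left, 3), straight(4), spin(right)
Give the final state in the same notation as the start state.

(-1, 1) facing west

begin: (2, 2) facing east
[1] after arc(left, 3): (5, 5) facing north
[2] after arc(left, 3): (2, 8) facing west
[3] after arc(left, 3): (-1, 5) facing south
[4] after straight(4): (-1, 1) facing south
[5] after spin(right): (-1, 1) facing west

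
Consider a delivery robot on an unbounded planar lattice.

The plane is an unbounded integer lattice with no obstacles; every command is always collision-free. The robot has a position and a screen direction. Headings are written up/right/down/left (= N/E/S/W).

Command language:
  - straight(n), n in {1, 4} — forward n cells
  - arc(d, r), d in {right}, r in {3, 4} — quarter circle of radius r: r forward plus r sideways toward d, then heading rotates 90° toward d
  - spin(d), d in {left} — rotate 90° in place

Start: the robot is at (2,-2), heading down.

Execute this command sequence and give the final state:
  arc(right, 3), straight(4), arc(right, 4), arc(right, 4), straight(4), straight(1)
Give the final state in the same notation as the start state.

at (0,3), heading right

begin: at (2,-2), heading down
step 1 (arc(right, 3)): at (-1,-5), heading left
step 2 (straight(4)): at (-5,-5), heading left
step 3 (arc(right, 4)): at (-9,-1), heading up
step 4 (arc(right, 4)): at (-5,3), heading right
step 5 (straight(4)): at (-1,3), heading right
step 6 (straight(1)): at (0,3), heading right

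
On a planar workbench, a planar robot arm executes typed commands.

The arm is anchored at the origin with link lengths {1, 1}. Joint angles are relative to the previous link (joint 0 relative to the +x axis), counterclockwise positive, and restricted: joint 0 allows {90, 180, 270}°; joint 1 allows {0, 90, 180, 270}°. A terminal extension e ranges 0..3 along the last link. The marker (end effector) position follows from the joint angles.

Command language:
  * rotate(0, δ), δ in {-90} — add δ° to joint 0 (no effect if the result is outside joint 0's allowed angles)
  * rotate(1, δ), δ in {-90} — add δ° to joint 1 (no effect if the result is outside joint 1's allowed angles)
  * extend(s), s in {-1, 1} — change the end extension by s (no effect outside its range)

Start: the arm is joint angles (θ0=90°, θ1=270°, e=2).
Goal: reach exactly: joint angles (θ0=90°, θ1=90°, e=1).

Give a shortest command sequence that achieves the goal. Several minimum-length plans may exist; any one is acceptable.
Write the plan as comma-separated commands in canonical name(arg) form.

t0: joint angles (θ0=90°, θ1=270°, e=2)
t=1 rotate(1, -90) ⇒ joint angles (θ0=90°, θ1=180°, e=2)
t=2 rotate(1, -90) ⇒ joint angles (θ0=90°, θ1=90°, e=2)
t=3 extend(-1) ⇒ joint angles (θ0=90°, θ1=90°, e=1)
minimal: 3 command(s), checked below 3.

rotate(1, -90), rotate(1, -90), extend(-1)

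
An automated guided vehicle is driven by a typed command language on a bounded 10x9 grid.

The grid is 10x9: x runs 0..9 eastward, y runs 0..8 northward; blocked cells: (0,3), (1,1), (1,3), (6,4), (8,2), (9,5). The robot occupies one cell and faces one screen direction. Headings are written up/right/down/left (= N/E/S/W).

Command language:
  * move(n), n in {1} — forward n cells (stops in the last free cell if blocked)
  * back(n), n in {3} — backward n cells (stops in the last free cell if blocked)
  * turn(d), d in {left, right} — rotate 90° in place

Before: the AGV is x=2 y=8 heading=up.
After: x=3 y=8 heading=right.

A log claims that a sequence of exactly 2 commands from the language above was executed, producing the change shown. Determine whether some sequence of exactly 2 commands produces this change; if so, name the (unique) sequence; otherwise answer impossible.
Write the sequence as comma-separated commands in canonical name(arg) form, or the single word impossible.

turn(right), move(1)

key: running move(1) before turn(right) would end elsewhere — order is forced
from: x=2 y=8 heading=up
1. turn(right) → x=2 y=8 heading=right
2. move(1) → x=3 y=8 heading=right
no other 2-command option fits: unique.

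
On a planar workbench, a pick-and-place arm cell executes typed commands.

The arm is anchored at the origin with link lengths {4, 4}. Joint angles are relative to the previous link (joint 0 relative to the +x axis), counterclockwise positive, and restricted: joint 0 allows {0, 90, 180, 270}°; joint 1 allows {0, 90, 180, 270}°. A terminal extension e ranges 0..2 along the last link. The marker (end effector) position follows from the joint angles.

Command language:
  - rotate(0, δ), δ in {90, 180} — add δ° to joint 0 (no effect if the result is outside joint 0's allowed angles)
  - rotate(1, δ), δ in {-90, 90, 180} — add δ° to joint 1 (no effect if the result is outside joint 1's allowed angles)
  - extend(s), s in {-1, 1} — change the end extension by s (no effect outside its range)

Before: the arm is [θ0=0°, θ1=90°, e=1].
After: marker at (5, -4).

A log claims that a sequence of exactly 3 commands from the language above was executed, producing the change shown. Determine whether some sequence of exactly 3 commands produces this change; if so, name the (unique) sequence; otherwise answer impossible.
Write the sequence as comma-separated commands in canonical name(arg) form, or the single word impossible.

start: [θ0=0°, θ1=90°, e=1]
1. rotate(0, 90) → [θ0=90°, θ1=90°, e=1]
2. rotate(0, 90) → [θ0=180°, θ1=90°, e=1]
3. rotate(0, 90) → [θ0=270°, θ1=90°, e=1]
no rival 3-sequence matches.

rotate(0, 90), rotate(0, 90), rotate(0, 90)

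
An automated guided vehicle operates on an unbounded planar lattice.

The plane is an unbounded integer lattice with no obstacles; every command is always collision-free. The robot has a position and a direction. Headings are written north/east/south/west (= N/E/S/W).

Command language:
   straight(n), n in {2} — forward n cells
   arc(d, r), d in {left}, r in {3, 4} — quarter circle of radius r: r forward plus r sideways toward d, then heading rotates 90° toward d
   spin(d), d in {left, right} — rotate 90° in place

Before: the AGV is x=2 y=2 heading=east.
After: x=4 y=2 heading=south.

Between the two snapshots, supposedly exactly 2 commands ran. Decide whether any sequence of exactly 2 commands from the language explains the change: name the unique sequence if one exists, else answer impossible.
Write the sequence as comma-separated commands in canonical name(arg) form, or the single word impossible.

straight(2), spin(right)

key: running spin(right) before straight(2) would end elsewhere — order is forced
begin: x=2 y=2 heading=east
[1] after straight(2): x=4 y=2 heading=east
[2] after spin(right): x=4 y=2 heading=south
no other 2-command option fits: unique.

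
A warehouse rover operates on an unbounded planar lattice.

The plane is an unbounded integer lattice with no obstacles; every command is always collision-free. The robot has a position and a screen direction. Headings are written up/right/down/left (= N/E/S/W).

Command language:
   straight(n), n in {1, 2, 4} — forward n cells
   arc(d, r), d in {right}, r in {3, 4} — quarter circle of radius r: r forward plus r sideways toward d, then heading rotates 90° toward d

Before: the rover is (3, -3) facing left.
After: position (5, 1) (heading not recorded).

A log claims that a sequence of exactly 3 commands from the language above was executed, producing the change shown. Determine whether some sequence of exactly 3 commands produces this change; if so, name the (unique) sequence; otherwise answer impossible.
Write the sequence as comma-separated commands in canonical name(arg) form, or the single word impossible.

key: running arc(right, 3) before arc(right, 4) would end elsewhere — order is forced
t0: (3, -3) facing left
step 1 (arc(right, 4)): (-1, 1) facing up
step 2 (arc(right, 3)): (2, 4) facing right
step 3 (arc(right, 3)): (5, 1) facing down
no other 3-command option fits: unique.

arc(right, 4), arc(right, 3), arc(right, 3)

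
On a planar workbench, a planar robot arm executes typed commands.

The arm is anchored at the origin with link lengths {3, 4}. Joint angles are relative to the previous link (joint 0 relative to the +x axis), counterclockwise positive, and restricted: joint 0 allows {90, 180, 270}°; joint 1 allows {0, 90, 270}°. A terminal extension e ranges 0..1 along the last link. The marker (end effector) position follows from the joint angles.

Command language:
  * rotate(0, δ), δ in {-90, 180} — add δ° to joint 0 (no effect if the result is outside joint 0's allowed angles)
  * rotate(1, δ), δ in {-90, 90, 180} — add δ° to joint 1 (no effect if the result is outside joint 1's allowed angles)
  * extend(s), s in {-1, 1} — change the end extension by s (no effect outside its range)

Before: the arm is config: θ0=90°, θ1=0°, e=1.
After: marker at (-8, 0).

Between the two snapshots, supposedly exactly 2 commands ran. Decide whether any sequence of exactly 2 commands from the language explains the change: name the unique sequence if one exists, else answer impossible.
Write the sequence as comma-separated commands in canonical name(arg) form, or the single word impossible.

rotate(0, 180), rotate(0, -90)

key: order matters: swapping rotate(0, 180) and rotate(0, -90) lands elsewhere
from: config: θ0=90°, θ1=0°, e=1
[1] after rotate(0, 180): config: θ0=270°, θ1=0°, e=1
[2] after rotate(0, -90): config: θ0=180°, θ1=0°, e=1
no other 2-command option fits: unique.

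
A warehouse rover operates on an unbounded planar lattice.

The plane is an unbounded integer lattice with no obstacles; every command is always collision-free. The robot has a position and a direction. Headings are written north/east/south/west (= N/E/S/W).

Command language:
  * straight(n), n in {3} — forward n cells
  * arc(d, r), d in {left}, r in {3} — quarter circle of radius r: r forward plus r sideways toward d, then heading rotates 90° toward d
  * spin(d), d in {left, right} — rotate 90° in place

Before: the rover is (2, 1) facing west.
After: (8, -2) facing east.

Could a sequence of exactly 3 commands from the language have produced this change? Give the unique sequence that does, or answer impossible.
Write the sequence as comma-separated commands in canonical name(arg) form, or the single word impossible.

spin(left), arc(left, 3), straight(3)

key: cell and facing (now E) both changed — the 3 commands mix motion and turning
initial: (2, 1) facing west
step 1 (spin(left)): (2, 1) facing south
step 2 (arc(left, 3)): (5, -2) facing east
step 3 (straight(3)): (8, -2) facing east
no rival 3-sequence matches.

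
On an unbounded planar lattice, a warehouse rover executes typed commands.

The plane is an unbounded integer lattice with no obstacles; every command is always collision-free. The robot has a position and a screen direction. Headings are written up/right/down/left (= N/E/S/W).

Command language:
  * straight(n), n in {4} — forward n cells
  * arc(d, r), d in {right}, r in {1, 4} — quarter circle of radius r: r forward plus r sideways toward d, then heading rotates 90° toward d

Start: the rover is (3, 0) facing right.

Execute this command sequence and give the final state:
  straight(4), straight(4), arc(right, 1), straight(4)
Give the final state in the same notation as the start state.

(12, -5) facing down

start: (3, 0) facing right
[1] after straight(4): (7, 0) facing right
[2] after straight(4): (11, 0) facing right
[3] after arc(right, 1): (12, -1) facing down
[4] after straight(4): (12, -5) facing down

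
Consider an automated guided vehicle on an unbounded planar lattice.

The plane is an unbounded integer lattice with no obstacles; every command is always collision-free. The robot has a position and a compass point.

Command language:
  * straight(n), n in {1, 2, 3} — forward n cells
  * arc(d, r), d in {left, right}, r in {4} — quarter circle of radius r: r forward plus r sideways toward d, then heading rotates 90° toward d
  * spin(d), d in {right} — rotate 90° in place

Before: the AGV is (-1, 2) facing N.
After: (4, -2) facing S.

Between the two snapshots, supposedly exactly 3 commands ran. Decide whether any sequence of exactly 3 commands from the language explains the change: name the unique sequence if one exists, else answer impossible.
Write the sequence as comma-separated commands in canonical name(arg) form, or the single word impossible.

key: order matters: swapping spin(right) and arc(right, 4) lands elsewhere
from: (-1, 2) facing N
[1] after spin(right): (-1, 2) facing E
[2] after straight(1): (0, 2) facing E
[3] after arc(right, 4): (4, -2) facing S
uniquely the one of 216 3-step routes that fits.

spin(right), straight(1), arc(right, 4)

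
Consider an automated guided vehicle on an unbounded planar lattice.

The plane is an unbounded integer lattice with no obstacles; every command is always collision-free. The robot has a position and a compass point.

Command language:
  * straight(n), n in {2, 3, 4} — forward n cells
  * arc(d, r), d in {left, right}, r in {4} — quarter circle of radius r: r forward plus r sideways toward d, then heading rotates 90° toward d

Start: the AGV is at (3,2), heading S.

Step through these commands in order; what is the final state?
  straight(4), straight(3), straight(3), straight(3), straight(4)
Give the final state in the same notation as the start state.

t0: at (3,2), heading S
1. straight(4) → at (3,-2), heading S
2. straight(3) → at (3,-5), heading S
3. straight(3) → at (3,-8), heading S
4. straight(3) → at (3,-11), heading S
5. straight(4) → at (3,-15), heading S

at (3,-15), heading S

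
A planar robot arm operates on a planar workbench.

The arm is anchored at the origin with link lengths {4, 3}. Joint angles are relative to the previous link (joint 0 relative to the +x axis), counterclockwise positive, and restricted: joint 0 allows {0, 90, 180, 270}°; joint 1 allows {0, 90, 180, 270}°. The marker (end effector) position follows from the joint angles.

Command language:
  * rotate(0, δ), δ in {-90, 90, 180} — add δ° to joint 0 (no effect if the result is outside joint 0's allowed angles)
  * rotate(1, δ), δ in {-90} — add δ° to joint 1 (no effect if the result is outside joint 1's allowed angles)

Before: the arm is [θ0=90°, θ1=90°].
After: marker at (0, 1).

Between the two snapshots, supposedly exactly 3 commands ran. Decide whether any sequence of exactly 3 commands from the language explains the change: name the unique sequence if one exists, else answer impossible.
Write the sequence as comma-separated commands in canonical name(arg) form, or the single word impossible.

begin: [θ0=90°, θ1=90°]
1. rotate(1, -90) → [θ0=90°, θ1=0°]
2. rotate(1, -90) → [θ0=90°, θ1=270°]
3. rotate(1, -90) → [θ0=90°, θ1=180°]
uniquely the one of 64 3-step routes that fits.

rotate(1, -90), rotate(1, -90), rotate(1, -90)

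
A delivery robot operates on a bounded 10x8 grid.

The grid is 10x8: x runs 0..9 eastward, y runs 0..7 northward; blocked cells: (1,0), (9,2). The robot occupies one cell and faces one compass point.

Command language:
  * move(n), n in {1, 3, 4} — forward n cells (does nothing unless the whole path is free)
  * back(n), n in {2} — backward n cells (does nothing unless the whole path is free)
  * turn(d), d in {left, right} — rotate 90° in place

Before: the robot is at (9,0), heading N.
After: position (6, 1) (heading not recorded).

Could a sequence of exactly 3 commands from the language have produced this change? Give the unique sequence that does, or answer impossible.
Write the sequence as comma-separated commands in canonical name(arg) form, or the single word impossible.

move(1), turn(left), move(3)

key: running move(3) before move(1) would end elsewhere — order is forced
initial: at (9,0), heading N
1. move(1) → at (9,1), heading N
2. turn(left) → at (9,1), heading W
3. move(3) → at (6,1), heading W
all 216 alternatives checked — unique.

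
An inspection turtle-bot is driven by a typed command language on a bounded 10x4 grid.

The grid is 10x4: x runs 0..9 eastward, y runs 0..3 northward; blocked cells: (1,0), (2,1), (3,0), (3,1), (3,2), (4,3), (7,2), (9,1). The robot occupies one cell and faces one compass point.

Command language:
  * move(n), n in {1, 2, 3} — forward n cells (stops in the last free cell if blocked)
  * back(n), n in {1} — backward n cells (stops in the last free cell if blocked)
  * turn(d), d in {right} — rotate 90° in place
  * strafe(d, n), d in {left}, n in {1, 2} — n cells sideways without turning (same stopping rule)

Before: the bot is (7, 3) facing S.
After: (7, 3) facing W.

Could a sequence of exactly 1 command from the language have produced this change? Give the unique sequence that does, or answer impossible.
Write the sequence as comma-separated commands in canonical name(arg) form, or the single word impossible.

key: parked at (7,3) the whole time — nothing moves the robot
start: (7, 3) facing S
t=1 turn(right) ⇒ (7, 3) facing W
no other 1-command option fits: unique.

turn(right)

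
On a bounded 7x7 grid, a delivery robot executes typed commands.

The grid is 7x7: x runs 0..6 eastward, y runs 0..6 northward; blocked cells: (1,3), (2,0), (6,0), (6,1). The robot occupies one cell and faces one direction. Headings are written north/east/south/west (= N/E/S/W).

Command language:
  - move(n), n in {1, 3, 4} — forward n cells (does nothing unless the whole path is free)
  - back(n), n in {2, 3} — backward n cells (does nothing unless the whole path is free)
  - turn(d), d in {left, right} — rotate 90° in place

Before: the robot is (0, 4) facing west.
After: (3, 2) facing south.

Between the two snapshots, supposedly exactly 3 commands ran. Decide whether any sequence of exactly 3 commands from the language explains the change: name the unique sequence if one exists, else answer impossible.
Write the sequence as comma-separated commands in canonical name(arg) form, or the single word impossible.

every 3-command combo misses the target.

impossible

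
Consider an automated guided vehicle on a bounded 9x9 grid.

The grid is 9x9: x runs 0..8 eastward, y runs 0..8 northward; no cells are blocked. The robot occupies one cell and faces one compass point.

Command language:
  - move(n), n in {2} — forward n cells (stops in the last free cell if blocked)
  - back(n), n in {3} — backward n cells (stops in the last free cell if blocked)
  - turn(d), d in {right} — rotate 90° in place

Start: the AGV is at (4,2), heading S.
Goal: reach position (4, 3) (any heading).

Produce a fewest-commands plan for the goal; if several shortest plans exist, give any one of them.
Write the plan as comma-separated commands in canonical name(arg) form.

move(2), back(3)

initial: at (4,2), heading S
step 1 (move(2)): at (4,0), heading S
step 2 (back(3)): at (4,3), heading S
nothing shorter than 2 reaches the goal.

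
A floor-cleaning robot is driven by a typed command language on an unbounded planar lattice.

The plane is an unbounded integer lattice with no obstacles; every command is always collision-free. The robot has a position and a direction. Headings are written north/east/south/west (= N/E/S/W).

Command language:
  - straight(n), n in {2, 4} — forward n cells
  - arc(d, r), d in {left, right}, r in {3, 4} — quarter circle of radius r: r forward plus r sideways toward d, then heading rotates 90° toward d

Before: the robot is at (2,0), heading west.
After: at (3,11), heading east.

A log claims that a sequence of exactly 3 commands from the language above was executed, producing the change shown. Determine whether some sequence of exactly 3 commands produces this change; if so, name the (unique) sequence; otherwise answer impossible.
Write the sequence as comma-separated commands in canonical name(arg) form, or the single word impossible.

arc(right, 3), straight(4), arc(right, 4)

key: cell and facing (now E) both changed — the 3 commands mix motion and turning
begin: at (2,0), heading west
1. arc(right, 3) → at (-1,3), heading north
2. straight(4) → at (-1,7), heading north
3. arc(right, 4) → at (3,11), heading east
no other 3-command option fits: unique.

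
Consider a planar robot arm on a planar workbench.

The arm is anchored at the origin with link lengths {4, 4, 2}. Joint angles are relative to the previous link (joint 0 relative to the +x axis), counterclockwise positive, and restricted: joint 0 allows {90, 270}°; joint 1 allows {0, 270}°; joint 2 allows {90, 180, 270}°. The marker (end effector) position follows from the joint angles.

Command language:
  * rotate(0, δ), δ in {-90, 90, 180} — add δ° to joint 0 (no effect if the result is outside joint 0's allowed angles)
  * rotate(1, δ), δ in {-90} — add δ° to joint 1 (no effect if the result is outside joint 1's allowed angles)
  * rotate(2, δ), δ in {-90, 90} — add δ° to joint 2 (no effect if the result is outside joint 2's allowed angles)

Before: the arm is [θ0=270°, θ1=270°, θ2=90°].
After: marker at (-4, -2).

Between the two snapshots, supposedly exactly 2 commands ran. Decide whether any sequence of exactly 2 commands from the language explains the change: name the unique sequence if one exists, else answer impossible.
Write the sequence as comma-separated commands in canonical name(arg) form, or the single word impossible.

initial: [θ0=270°, θ1=270°, θ2=90°]
step 1 (rotate(2, 90)): [θ0=270°, θ1=270°, θ2=180°]
step 2 (rotate(2, 90)): [θ0=270°, θ1=270°, θ2=270°]
uniquely the one of 36 2-step routes that fits.

rotate(2, 90), rotate(2, 90)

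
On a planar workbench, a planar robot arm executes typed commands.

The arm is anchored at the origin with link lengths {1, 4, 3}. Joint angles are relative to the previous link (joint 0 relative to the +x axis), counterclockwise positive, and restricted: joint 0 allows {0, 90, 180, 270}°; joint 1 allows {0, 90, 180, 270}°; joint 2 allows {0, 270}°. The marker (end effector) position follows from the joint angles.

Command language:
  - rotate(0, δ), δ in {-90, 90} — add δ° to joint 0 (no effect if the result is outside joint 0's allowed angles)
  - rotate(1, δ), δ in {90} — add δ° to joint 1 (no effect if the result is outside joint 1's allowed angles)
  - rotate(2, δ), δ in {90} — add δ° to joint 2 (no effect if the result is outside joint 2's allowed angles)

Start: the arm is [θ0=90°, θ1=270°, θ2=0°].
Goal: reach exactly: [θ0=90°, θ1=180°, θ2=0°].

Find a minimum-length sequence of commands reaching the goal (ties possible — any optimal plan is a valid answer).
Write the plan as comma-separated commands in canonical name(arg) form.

t0: [θ0=90°, θ1=270°, θ2=0°]
t=1 rotate(1, 90) ⇒ [θ0=90°, θ1=0°, θ2=0°]
t=2 rotate(1, 90) ⇒ [θ0=90°, θ1=90°, θ2=0°]
t=3 rotate(1, 90) ⇒ [θ0=90°, θ1=180°, θ2=0°]
nothing shorter than 3 reaches the goal.

rotate(1, 90), rotate(1, 90), rotate(1, 90)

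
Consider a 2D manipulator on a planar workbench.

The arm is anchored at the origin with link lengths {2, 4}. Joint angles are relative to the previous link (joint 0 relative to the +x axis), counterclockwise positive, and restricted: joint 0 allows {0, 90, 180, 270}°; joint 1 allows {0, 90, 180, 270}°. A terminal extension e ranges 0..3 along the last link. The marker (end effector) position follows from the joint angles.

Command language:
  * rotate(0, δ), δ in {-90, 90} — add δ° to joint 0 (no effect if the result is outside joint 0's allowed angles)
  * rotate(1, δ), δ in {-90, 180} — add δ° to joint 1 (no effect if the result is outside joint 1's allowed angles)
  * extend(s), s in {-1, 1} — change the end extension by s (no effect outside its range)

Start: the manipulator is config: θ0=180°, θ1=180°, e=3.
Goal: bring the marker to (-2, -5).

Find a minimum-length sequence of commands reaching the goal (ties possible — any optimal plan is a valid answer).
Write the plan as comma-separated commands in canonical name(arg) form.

extend(-1), extend(-1), rotate(1, -90)

begin: config: θ0=180°, θ1=180°, e=3
t=1 extend(-1) ⇒ config: θ0=180°, θ1=180°, e=2
t=2 extend(-1) ⇒ config: θ0=180°, θ1=180°, e=1
t=3 rotate(1, -90) ⇒ config: θ0=180°, θ1=90°, e=1
shorter routes all fall short; 3 is best.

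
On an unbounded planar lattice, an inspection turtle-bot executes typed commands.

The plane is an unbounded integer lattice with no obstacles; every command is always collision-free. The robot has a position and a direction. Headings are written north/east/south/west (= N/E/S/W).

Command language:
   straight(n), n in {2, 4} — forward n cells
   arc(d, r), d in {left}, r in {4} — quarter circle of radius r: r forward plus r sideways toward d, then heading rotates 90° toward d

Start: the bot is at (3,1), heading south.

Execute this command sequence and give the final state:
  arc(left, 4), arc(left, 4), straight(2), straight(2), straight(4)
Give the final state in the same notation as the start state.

at (11,9), heading north

initial: at (3,1), heading south
step 1 (arc(left, 4)): at (7,-3), heading east
step 2 (arc(left, 4)): at (11,1), heading north
step 3 (straight(2)): at (11,3), heading north
step 4 (straight(2)): at (11,5), heading north
step 5 (straight(4)): at (11,9), heading north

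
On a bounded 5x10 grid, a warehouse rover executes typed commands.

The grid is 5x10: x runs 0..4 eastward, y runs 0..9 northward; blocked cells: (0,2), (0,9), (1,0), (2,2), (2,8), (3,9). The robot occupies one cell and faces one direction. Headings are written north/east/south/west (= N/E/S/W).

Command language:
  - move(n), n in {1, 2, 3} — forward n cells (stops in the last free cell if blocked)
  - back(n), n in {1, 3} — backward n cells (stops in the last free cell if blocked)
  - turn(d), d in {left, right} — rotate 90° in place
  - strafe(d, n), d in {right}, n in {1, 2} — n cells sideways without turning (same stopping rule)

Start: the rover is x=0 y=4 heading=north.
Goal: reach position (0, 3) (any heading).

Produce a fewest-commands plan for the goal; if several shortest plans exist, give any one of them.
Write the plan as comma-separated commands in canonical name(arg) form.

from: x=0 y=4 heading=north
1. back(3) → x=0 y=3 heading=north
nothing shorter than 1 reaches the goal.

back(3)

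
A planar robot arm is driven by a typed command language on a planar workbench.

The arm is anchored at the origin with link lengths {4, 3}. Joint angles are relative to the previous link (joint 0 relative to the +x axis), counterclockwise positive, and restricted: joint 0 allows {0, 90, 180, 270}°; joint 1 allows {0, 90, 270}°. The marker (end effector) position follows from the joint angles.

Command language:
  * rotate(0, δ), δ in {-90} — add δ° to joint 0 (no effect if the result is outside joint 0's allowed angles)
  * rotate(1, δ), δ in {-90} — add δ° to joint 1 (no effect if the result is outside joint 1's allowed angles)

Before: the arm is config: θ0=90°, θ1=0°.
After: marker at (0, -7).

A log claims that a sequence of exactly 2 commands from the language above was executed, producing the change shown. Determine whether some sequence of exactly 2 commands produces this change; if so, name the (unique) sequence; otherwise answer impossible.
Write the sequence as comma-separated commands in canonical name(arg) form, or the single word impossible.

rotate(0, -90), rotate(0, -90)

begin: config: θ0=90°, θ1=0°
step 1 (rotate(0, -90)): config: θ0=0°, θ1=0°
step 2 (rotate(0, -90)): config: θ0=270°, θ1=0°
no rival 2-sequence matches.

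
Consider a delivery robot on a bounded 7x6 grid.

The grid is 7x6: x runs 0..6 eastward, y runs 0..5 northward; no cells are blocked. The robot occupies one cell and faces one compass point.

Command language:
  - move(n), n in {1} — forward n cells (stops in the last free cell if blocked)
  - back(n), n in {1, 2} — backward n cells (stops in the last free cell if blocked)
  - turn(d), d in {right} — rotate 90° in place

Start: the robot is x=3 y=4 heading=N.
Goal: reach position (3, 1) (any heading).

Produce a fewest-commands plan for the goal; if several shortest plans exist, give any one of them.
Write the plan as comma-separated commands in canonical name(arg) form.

back(1), back(2)

t0: x=3 y=4 heading=N
1. back(1) → x=3 y=3 heading=N
2. back(2) → x=3 y=1 heading=N
no 1-step plan works, so 2 is optimal.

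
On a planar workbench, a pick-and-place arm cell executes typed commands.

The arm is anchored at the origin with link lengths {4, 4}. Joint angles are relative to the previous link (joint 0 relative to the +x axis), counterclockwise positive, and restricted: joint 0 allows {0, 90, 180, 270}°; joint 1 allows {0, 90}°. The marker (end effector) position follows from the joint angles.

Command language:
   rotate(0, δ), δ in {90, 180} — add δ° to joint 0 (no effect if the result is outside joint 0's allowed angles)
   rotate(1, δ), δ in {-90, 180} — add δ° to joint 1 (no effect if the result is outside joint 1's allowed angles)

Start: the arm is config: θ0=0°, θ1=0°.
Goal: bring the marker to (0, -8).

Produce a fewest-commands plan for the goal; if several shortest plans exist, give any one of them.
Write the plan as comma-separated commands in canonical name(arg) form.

rotate(0, 180), rotate(0, 90)

from: config: θ0=0°, θ1=0°
[1] after rotate(0, 180): config: θ0=180°, θ1=0°
[2] after rotate(0, 90): config: θ0=270°, θ1=0°
no 1-step plan works, so 2 is optimal.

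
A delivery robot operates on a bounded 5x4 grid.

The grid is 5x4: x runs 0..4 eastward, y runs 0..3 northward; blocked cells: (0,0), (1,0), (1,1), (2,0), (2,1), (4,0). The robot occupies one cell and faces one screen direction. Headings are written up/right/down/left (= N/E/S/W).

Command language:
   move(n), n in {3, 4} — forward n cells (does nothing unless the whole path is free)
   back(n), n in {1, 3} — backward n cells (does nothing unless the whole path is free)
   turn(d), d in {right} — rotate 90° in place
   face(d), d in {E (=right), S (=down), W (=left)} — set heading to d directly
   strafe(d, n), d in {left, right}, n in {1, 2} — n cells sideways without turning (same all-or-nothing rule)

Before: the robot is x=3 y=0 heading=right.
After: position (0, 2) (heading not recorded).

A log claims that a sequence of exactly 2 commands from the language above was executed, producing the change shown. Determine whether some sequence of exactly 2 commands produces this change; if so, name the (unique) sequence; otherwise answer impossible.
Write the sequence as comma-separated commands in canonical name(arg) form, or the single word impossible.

strafe(left, 2), back(3)

key: order matters: swapping strafe(left, 2) and back(3) lands elsewhere
t0: x=3 y=0 heading=right
1. strafe(left, 2) → x=3 y=2 heading=right
2. back(3) → x=0 y=2 heading=right
uniquely the one of 144 2-step routes that fits.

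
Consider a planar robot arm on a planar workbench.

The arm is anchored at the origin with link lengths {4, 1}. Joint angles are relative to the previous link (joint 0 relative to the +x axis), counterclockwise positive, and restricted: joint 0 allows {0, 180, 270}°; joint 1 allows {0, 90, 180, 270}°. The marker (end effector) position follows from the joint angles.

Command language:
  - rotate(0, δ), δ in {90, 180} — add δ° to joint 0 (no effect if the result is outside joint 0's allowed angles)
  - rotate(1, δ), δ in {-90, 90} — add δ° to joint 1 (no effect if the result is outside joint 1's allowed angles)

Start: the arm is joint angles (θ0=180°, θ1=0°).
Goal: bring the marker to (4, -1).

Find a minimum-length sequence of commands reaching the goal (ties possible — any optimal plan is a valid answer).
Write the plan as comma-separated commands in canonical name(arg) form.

t0: joint angles (θ0=180°, θ1=0°)
[1] after rotate(0, 180): joint angles (θ0=0°, θ1=0°)
[2] after rotate(1, -90): joint angles (θ0=0°, θ1=270°)
no 1-step plan works, so 2 is optimal.

rotate(0, 180), rotate(1, -90)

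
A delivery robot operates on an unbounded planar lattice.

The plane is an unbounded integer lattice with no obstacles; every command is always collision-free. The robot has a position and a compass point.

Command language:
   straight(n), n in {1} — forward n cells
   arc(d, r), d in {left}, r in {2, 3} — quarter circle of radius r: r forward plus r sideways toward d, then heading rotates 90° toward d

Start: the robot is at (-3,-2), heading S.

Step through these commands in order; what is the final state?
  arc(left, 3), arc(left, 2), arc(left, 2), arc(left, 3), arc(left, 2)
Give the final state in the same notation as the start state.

begin: at (-3,-2), heading S
step 1 (arc(left, 3)): at (0,-5), heading E
step 2 (arc(left, 2)): at (2,-3), heading N
step 3 (arc(left, 2)): at (0,-1), heading W
step 4 (arc(left, 3)): at (-3,-4), heading S
step 5 (arc(left, 2)): at (-1,-6), heading E

at (-1,-6), heading E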